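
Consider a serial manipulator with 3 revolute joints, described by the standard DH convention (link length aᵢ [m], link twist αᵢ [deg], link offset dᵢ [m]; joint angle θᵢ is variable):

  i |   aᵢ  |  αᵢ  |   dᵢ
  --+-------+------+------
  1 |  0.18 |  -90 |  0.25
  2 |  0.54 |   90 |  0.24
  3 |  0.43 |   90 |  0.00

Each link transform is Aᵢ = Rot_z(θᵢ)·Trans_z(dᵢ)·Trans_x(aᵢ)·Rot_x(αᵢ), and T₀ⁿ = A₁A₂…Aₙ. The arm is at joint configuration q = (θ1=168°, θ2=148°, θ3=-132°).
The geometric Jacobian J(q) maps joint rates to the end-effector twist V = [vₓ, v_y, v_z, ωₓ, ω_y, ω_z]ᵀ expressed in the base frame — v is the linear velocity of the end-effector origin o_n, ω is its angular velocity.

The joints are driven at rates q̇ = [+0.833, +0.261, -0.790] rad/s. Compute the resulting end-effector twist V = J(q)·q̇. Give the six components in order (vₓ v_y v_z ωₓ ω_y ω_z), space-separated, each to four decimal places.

o_n = [0.0497, 0.0708, 0.1163]
J₁: ẑ×o_n = [-0.0708, 0.0497, 0.0000], ω = ẑ
J2: z=[-0.2079, -0.9781, 0.0000] o=[-0.1761, 0.0374, 0.2500] → [0.1308, -0.0278, 0.2139, -0.2079, -0.9781, 0.0000]
J3: z=[-0.5183, 0.1102, -0.8480] o=[0.2220, -0.2925, -0.0362] → [0.3249, 0.2251, -0.1693, -0.5183, 0.1102, -0.8480]
V = J·q̇ = [-0.2815, -0.1436, 0.1896, 0.3552, -0.3423, 1.5030]

-0.2815 -0.1436 0.1896 0.3552 -0.3423 1.5030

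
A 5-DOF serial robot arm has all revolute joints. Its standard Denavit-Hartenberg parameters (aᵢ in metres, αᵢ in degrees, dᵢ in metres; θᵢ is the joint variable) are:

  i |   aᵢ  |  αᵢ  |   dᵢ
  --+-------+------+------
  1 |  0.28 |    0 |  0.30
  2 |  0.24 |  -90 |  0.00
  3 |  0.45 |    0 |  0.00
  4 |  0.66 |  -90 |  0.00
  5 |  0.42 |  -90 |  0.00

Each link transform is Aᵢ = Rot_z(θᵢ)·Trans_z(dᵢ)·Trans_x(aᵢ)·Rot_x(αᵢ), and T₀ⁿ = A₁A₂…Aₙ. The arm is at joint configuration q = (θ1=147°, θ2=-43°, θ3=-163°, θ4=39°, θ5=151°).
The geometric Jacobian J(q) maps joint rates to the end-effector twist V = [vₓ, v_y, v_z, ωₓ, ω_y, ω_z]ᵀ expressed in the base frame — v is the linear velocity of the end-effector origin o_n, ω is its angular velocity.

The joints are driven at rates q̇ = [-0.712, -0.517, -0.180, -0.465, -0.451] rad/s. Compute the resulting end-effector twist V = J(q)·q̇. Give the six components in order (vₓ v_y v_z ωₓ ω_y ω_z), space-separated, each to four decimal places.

-0.0363 -0.3654 -0.1069 0.7163 -0.2068 -1.4812

o_n = [0.0484, -0.1417, 0.6742]
J₁: ẑ×o_n = [0.1417, 0.0484, -0.0000], ω = ẑ
J2: z=[0.0000, 0.0000, 1.0000] o=[-0.2348, 0.1525, 0.3000] → [0.2942, 0.2832, -0.0000, 0.0000, 0.0000, 1.0000]
J3: z=[-0.9703, -0.2419, 0.0000] o=[-0.2929, 0.3854, 0.3000] → [-0.0905, 0.3631, 0.5940, -0.9703, -0.2419, 0.0000]
J4: z=[-0.9703, -0.2419, 0.0000] o=[-0.1888, -0.0322, 0.4316] → [-0.0587, 0.2354, 0.1637, -0.9703, -0.2419, 0.0000]
J5: z=[-0.2006, 0.8044, 0.5592] o=[-0.0995, -0.3903, 0.9787] → [-0.3840, 0.0216, -0.1688, -0.2006, 0.8044, 0.5592]
V = J·q̇ = [-0.0363, -0.3654, -0.1069, 0.7163, -0.2068, -1.4812]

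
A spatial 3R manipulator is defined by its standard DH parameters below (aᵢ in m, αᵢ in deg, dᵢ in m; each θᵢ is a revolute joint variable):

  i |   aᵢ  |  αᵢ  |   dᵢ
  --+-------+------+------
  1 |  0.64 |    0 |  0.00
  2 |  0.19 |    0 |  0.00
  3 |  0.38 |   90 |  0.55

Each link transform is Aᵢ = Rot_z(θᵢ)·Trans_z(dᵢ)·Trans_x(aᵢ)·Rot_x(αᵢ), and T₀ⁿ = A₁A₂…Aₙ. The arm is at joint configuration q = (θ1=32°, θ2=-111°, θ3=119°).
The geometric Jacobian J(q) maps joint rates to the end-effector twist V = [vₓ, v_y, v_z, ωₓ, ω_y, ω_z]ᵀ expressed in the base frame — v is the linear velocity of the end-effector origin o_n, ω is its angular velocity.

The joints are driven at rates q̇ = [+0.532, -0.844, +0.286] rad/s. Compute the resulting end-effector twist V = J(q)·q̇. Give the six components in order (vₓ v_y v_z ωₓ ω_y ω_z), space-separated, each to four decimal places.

-0.2323 0.2699 0.0000 0.0000 0.0000 -0.0260

o_n = [0.8701, 0.3969, 0.5500]
J₁: ẑ×o_n = [-0.3969, 0.8701, 0.0000], ω = ẑ
J2: z=[0.0000, 0.0000, 1.0000] o=[0.5428, 0.3391, 0.0000] → [-0.0578, 0.3274, 0.0000, 0.0000, 0.0000, 1.0000]
J3: z=[0.0000, 0.0000, 1.0000] o=[0.5790, 0.1526, 0.0000] → [-0.2443, 0.2911, 0.0000, 0.0000, 0.0000, 1.0000]
V = J·q̇ = [-0.2323, 0.2699, 0.0000, 0.0000, 0.0000, -0.0260]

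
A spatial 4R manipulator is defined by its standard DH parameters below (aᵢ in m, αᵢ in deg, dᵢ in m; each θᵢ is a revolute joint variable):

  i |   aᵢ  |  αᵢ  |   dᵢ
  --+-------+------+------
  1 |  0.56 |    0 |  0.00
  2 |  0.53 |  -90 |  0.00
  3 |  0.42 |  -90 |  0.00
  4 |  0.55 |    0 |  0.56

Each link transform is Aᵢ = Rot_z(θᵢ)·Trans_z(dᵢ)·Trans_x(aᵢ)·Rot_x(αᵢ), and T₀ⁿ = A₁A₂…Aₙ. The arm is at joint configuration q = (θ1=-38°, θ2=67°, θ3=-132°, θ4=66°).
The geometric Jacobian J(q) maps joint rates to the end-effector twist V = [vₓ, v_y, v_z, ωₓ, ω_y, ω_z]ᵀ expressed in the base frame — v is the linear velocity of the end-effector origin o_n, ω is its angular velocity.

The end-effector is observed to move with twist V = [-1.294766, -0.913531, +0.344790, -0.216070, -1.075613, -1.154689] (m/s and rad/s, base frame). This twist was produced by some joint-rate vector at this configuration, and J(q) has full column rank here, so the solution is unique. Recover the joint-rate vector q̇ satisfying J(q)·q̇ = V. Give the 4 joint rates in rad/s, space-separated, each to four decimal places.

o_n = [1.1357, -0.5343, 0.8531]
J₁: ẑ×o_n = [0.5343, 1.1357, -0.0000], ω = ẑ
J2: z=[0.0000, 0.0000, 1.0000] o=[0.4413, -0.3448, 0.0000] → [0.1896, 0.6944, -0.0000, 0.0000, 0.0000, 1.0000]
J3: z=[-0.4848, 0.8746, 0.0000] o=[0.9048, -0.0878, 0.0000] → [0.7461, 0.4136, 0.0146, -0.4848, 0.8746, 0.0000]
J4: z=[0.6500, 0.3603, 0.6691] o=[0.6590, -0.2241, 0.3121] → [0.4025, -0.0327, -0.3734, 0.6500, 0.3603, 0.6691]
q̇ = J⁺·V = [-0.5470, 0.0320, -0.8360, -0.9560]

-0.5470 0.0320 -0.8360 -0.9560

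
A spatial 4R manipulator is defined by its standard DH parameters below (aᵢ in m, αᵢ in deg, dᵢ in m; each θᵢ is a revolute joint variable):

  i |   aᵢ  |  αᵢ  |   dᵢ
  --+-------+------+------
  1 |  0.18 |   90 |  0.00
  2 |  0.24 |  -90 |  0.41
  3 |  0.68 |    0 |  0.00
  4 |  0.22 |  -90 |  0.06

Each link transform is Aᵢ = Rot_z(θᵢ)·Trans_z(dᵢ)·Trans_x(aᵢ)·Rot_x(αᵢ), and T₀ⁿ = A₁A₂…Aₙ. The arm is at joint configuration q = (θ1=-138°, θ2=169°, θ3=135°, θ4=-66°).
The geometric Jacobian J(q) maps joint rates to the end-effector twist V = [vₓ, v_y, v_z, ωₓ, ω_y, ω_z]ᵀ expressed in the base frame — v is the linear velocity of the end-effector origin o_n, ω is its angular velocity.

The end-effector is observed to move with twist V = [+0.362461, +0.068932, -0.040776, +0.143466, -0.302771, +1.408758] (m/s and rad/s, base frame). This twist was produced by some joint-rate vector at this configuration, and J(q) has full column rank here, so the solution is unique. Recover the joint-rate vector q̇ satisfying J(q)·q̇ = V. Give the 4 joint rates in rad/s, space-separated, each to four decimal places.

o_n = [-0.0586, -0.4245, -0.0898]
J₁: ẑ×o_n = [0.4245, -0.0586, 0.0000], ω = ẑ
J2: z=[-0.6691, 0.7431, 0.0000] o=[-0.1338, -0.1204, 0.0000] → [-0.0667, -0.0601, 0.1476, -0.6691, 0.7431, 0.0000]
J3: z=[0.1418, 0.1277, -0.9816] o=[-0.2330, 0.3419, 0.0458] → [-0.7696, -0.1520, -0.1309, 0.1418, 0.1277, -0.9816]
J4: z=[0.1418, 0.1277, -0.9816] o=[-0.2621, -0.3313, -0.0460] → [-0.0971, -0.1935, -0.0392, 0.1418, 0.1277, -0.9816]
q̇ = J⁺·V = [0.9150, -0.3210, 0.1430, -0.6460]

0.9150 -0.3210 0.1430 -0.6460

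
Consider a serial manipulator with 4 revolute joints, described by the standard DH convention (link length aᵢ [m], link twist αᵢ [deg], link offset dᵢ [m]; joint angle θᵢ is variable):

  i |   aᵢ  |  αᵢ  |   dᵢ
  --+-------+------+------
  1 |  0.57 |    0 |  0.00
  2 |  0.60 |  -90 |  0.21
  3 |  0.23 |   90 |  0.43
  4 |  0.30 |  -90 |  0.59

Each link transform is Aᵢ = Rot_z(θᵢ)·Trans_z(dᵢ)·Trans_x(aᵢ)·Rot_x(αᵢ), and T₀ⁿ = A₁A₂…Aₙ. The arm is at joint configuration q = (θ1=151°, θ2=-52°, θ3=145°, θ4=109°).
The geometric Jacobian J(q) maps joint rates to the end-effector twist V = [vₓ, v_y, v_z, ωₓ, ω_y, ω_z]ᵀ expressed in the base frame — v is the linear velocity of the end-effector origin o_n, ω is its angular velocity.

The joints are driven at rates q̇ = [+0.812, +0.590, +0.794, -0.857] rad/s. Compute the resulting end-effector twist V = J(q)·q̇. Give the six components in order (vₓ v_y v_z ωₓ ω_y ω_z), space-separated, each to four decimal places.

-1.1993 -2.2234 -0.3221 -0.7073 -0.6097 2.1040

o_n = [-1.3332, 0.9845, -0.3492]
J₁: ẑ×o_n = [-0.9845, -1.3332, 0.0000], ω = ẑ
J2: z=[0.0000, 0.0000, 1.0000] o=[-0.4985, 0.2763, 0.0000] → [-0.7082, -0.8347, 0.0000, 0.0000, 0.0000, 1.0000]
J3: z=[-0.9877, -0.1564, 0.0000] o=[-0.5924, 0.8690, 0.2100] → [0.0875, -0.5523, -0.2300, -0.9877, -0.1564, 0.0000]
J4: z=[-0.0897, 0.5665, -0.8192] o=[-0.9876, 0.6156, 0.0781] → [0.0601, 0.2448, 0.1627, -0.0897, 0.5665, -0.8192]
V = J·q̇ = [-1.1993, -2.2234, -0.3221, -0.7073, -0.6097, 2.1040]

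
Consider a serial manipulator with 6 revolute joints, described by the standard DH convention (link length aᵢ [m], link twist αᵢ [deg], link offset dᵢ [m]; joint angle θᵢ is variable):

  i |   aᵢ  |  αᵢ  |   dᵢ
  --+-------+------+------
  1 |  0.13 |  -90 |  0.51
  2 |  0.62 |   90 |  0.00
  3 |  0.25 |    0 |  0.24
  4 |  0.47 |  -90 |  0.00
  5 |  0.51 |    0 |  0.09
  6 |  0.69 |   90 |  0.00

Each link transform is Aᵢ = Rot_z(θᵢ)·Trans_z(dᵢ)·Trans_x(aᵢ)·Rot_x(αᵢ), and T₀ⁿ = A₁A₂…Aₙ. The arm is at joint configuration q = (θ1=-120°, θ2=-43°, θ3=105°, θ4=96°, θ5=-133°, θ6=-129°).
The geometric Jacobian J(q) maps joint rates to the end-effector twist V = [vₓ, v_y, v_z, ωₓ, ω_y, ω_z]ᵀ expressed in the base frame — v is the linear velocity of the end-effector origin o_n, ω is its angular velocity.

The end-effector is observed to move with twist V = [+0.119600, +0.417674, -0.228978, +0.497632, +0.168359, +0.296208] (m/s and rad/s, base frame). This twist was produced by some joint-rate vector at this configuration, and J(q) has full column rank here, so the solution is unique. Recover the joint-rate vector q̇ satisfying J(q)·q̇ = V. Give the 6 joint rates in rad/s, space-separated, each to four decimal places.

o_n = [-0.1666, -0.5848, 0.8426]
J₁: ẑ×o_n = [0.5848, -0.1666, 0.0000], ω = ẑ
J2: z=[0.8660, -0.5000, 0.0000] o=[-0.0650, -0.1126, 0.5100] → [-0.1663, -0.2881, -0.4598, 0.8660, -0.5000, 0.0000]
J3: z=[0.3410, 0.5906, 0.7314] o=[-0.2917, -0.5053, 0.9328] → [0.0049, 0.1222, -0.1010, 0.3410, 0.5906, 0.7314]
J4: z=[0.3410, 0.5906, 0.7314] o=[0.0229, -0.4433, 1.0642] → [-0.0274, -0.0631, 0.0637, 0.3410, 0.5906, 0.7314]
J5: z=[-0.9396, 0.2398, 0.2444] o=[0.0375, -0.0812, 0.7650] → [0.1417, 0.0231, 0.5222, -0.9396, 0.2398, 0.2444]
J6: z=[-0.9396, 0.2398, 0.2444] o=[0.0693, -0.1073, 1.2812] → [0.0115, -0.4697, 0.5053, -0.9396, 0.2398, 0.2444]
q̇ = J⁺·V = [0.1200, -0.0920, 0.3890, 0.0090, 0.2910, -0.7610]

0.1200 -0.0920 0.3890 0.0090 0.2910 -0.7610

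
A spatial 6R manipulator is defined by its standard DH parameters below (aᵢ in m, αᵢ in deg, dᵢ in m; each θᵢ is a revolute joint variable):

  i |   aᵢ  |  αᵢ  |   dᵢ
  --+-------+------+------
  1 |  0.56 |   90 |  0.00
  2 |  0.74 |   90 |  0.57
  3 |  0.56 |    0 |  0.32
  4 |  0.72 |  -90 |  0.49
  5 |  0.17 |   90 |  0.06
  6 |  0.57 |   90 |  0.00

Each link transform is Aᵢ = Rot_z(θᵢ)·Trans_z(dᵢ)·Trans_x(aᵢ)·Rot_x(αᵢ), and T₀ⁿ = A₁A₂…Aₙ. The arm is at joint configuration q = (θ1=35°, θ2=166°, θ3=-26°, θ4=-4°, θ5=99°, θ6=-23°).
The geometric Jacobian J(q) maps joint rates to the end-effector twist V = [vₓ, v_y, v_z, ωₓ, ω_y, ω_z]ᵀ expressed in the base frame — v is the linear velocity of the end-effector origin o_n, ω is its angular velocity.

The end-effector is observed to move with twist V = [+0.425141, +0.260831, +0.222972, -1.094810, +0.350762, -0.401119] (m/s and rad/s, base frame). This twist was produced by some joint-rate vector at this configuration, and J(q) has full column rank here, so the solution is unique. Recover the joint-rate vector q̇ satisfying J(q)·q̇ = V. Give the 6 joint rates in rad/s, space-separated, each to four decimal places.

0.9080 -0.3170 -0.9890 -0.3530 -0.3390 0.6170

o_n = [-0.9311, -0.5029, 0.5294]
J₁: ẑ×o_n = [0.5029, -0.9311, 0.0000], ω = ẑ
J2: z=[0.5736, -0.8192, 0.0000] o=[0.4587, 0.3212, 0.0000] → [-0.4336, -0.3036, -1.6112, 0.5736, -0.8192, 0.0000]
J3: z=[0.1982, 0.1388, 0.9703] o=[0.1975, -0.5576, 0.1790] → [-0.0044, -1.1645, 0.1674, 0.1982, 0.1388, 0.9703]
J4: z=[0.1982, 0.1388, 0.9703] o=[-0.2799, -0.5922, 0.6113] → [-0.0980, -0.6156, 0.1080, 0.1982, 0.1388, 0.9703]
J5: z=[0.0993, -0.9877, 0.1210] o=[-0.8849, -0.5763, 1.2376] → [0.6906, 0.0648, -0.0383, 0.0993, -0.9877, 0.1210]
J6: z=[-0.9941, -0.0932, 0.0551] o=[-0.8863, -0.6569, 1.0763] → [0.0425, -0.5462, -0.1573, -0.9941, -0.0932, 0.0551]
q̇ = J⁺·V = [0.9080, -0.3170, -0.9890, -0.3530, -0.3390, 0.6170]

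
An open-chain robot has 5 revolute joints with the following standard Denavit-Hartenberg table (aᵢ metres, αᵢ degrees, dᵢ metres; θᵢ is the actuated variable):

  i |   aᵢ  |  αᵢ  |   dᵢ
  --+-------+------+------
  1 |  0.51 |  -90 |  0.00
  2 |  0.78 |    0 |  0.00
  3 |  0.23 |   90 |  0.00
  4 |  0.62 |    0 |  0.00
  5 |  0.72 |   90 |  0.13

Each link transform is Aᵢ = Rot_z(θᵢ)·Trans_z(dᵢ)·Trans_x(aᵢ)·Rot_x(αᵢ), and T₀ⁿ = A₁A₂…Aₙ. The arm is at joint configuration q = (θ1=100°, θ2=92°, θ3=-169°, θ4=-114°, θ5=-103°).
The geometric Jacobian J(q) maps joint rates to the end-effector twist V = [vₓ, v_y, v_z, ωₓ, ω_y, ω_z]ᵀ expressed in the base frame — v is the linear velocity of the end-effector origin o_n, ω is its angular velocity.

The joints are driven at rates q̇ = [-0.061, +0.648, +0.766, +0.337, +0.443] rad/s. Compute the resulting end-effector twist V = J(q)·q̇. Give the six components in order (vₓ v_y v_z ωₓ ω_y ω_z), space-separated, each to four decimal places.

0.7693 -1.2126 0.2434 -1.2605 -0.9940 0.1145

o_n = [0.0926, 0.2415, -1.3322]
J₁: ẑ×o_n = [-0.2415, 0.0926, 0.0000], ω = ẑ
J2: z=[-0.9848, -0.1736, 0.0000] o=[-0.0886, 0.5023, 0.0000] → [0.2313, -1.3119, 0.2882, -0.9848, -0.1736, 0.0000]
J3: z=[-0.9848, -0.1736, 0.0000] o=[-0.0838, 0.4754, -0.7795] → [0.0960, -0.5442, 0.2610, -0.9848, -0.1736, 0.0000]
J4: z=[0.1692, -0.9596, 0.2250] o=[-0.0928, 0.5264, -0.5554] → [0.8094, 0.1731, 0.1297, 0.1692, -0.9596, 0.2250]
J5: z=[0.1692, -0.9596, 0.2250] o=[0.4748, 0.5689, -0.8011] → [0.5832, 0.0039, -0.4222, 0.1692, -0.9596, 0.2250]
V = J·q̇ = [0.7693, -1.2126, 0.2434, -1.2605, -0.9940, 0.1145]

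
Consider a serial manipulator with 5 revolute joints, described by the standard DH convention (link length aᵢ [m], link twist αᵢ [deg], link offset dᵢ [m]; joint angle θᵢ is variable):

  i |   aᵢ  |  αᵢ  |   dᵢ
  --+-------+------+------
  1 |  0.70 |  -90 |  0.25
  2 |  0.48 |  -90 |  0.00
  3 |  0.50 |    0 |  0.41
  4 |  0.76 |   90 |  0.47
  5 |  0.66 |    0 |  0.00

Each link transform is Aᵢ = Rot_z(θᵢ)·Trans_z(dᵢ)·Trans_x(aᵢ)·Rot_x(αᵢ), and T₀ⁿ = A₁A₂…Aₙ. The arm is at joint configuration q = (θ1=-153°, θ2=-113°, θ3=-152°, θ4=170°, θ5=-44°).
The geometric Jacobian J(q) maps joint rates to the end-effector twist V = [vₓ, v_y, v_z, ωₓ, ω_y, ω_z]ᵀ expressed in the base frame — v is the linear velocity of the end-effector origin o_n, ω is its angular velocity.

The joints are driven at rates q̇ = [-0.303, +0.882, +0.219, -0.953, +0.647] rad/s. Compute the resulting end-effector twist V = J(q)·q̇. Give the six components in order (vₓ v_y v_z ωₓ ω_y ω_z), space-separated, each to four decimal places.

-0.6964 -1.1190 0.7606 1.3514 -0.9919 -0.4058

o_n = [-0.6138, -0.1480, 1.5311]
J₁: ẑ×o_n = [0.1480, -0.6138, 0.0000], ω = ẑ
J2: z=[0.4540, -0.8910, 0.0000] o=[-0.6237, -0.3178, 0.2500] → [-1.1415, -0.5816, 0.0859, 0.4540, -0.8910, 0.0000]
J3: z=[-0.8202, -0.4179, 0.3907] o=[-0.4566, -0.2326, 0.6918] → [-0.3838, 0.6269, -0.1352, -0.8202, -0.4179, 0.3907]
J4: z=[-0.8202, -0.4179, 0.3907] o=[-0.8400, -0.6914, 0.4457] → [-0.6660, 0.9787, -0.3512, -0.8202, -0.4179, 0.3907]
J5: z=[0.5394, -0.7926, 0.2845] o=[-1.0805, -0.5504, 1.2947] → [-0.3019, 0.0052, 0.5869, 0.5394, -0.7926, 0.2845]
V = J·q̇ = [-0.6964, -1.1190, 0.7606, 1.3514, -0.9919, -0.4058]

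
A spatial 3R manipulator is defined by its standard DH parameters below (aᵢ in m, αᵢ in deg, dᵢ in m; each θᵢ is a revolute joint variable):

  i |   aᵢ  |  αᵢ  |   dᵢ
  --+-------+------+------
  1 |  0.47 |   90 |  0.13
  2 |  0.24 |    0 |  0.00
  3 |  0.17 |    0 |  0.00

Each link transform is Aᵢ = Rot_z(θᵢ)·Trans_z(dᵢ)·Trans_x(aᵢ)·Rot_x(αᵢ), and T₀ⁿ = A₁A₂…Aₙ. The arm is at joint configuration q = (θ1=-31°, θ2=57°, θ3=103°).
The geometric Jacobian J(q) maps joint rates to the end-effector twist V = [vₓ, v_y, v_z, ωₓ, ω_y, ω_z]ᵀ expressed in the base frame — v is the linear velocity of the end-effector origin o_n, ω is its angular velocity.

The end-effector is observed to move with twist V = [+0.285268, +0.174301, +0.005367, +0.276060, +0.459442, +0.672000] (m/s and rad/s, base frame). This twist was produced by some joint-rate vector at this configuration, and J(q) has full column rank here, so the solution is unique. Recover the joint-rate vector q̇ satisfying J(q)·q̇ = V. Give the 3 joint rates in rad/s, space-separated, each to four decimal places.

0.6720 -0.6140 0.0780

o_n = [0.3780, -0.2271, 0.3894]
J₁: ẑ×o_n = [0.2271, 0.3780, -0.0000], ω = ẑ
J2: z=[-0.5150, -0.8572, 0.0000] o=[0.4029, -0.2421, 0.1300] → [-0.2224, 0.1336, -0.0290, -0.5150, -0.8572, 0.0000]
J3: z=[-0.5150, -0.8572, 0.0000] o=[0.5149, -0.3094, 0.3313] → [-0.0498, 0.0299, -0.1597, -0.5150, -0.8572, 0.0000]
q̇ = J⁺·V = [0.6720, -0.6140, 0.0780]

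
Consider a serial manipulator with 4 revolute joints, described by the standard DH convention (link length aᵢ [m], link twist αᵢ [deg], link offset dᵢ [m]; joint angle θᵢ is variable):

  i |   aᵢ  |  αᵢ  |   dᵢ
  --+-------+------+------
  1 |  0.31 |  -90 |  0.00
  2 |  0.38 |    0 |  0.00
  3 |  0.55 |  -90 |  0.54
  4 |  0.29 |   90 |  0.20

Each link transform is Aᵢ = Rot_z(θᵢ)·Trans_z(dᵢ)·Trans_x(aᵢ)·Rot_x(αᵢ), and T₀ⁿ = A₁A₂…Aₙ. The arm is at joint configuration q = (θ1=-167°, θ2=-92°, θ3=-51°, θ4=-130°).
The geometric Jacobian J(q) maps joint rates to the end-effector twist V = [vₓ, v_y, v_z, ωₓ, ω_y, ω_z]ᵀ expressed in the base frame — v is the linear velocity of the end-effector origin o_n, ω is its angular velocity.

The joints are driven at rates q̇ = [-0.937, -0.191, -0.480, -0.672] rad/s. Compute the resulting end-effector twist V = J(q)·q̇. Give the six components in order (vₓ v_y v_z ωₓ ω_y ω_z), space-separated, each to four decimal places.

o_n = [0.0480, -0.7711, 0.7583]
J₁: ẑ×o_n = [0.7711, 0.0480, -0.0000], ω = ẑ
J2: z=[0.2250, -0.9744, 0.0000] o=[-0.3021, -0.0697, 0.0000] → [-0.7389, -0.1706, 0.1833, 0.2250, -0.9744, 0.0000]
J3: z=[0.2250, -0.9744, 0.0000] o=[-0.2891, -0.0668, 0.3798] → [-0.3688, -0.0852, 0.1700, 0.2250, -0.9744, 0.0000]
J4: z=[-0.5864, -0.1354, 0.7986] o=[0.2603, -0.4941, 0.7108] → [0.2148, -0.1417, 0.1337, -0.5864, -0.1354, 0.7986]
V = J·q̇ = [-0.5487, 0.1237, -0.2065, 0.2431, 0.7448, -1.4737]

-0.5487 0.1237 -0.2065 0.2431 0.7448 -1.4737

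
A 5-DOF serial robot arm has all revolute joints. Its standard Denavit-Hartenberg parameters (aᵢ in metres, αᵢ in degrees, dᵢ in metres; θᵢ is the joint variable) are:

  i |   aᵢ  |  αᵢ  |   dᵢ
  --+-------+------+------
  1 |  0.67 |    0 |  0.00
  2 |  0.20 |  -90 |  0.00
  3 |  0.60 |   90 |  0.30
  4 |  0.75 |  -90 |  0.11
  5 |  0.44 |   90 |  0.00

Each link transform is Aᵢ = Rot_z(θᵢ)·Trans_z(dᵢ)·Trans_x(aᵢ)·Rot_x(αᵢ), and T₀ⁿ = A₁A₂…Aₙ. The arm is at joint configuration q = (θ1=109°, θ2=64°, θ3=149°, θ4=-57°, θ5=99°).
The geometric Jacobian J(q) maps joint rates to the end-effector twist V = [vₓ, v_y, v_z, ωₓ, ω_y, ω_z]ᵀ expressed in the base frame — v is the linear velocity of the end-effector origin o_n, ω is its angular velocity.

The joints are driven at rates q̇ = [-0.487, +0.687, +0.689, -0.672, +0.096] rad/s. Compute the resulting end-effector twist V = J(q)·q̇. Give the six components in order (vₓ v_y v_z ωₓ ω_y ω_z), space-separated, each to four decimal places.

0.1027 0.5085 0.8924 0.3217 -0.7864 0.7345

o_n = [0.6084, 0.8053, -0.2219]
J₁: ẑ×o_n = [-0.8053, 0.6084, 0.0000], ω = ẑ
J2: z=[0.0000, 0.0000, 1.0000] o=[-0.2181, 0.6335, 0.0000] → [-0.1718, 0.8266, 0.0000, 0.0000, 0.0000, 1.0000]
J3: z=[-0.1219, -0.9925, 0.0000] o=[-0.4166, 0.6579, 0.0000] → [0.2202, -0.0270, 0.9995, -0.1219, -0.9925, 0.0000]
J4: z=[-0.5112, 0.0628, -0.8572] o=[0.0573, 0.2974, -0.3090] → [0.4408, -0.4279, -0.2942, -0.5112, 0.0628, -0.8572]
J5: z=[0.6471, -0.6282, -0.4319] o=[0.4252, 0.8860, -0.6137] → [-0.2810, -0.3327, 0.0629, 0.6471, -0.6282, -0.4319]
V = J·q̇ = [0.1027, 0.5085, 0.8924, 0.3217, -0.7864, 0.7345]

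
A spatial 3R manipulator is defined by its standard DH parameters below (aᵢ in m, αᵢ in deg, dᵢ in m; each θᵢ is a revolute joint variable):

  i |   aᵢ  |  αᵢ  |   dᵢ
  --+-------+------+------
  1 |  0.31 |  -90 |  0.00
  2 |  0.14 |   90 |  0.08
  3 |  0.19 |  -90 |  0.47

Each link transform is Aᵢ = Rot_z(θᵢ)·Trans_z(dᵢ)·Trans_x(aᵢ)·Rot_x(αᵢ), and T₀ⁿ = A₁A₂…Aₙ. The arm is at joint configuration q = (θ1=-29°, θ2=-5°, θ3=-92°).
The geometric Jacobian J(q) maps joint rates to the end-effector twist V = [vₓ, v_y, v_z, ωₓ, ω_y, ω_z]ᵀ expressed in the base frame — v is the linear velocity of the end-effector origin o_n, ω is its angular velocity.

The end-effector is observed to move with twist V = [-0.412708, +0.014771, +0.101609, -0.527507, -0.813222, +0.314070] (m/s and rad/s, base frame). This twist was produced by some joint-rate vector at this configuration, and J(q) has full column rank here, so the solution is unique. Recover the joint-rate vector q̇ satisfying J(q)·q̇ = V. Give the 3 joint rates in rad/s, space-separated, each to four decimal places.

-0.4530 -0.9670 0.7700

o_n = [0.2982, -0.2910, 0.4798]
J₁: ẑ×o_n = [0.2910, 0.2982, -0.0000], ω = ẑ
J2: z=[0.4848, 0.8746, 0.0000] o=[0.2711, -0.1503, 0.0000] → [0.4197, -0.2326, -0.0919, 0.4848, 0.8746, 0.0000]
J3: z=[-0.0762, 0.0423, 0.9962] o=[0.4319, -0.1479, 0.0122] → [0.1622, -0.0975, 0.0165, -0.0762, 0.0423, 0.9962]
q̇ = J⁺·V = [-0.4530, -0.9670, 0.7700]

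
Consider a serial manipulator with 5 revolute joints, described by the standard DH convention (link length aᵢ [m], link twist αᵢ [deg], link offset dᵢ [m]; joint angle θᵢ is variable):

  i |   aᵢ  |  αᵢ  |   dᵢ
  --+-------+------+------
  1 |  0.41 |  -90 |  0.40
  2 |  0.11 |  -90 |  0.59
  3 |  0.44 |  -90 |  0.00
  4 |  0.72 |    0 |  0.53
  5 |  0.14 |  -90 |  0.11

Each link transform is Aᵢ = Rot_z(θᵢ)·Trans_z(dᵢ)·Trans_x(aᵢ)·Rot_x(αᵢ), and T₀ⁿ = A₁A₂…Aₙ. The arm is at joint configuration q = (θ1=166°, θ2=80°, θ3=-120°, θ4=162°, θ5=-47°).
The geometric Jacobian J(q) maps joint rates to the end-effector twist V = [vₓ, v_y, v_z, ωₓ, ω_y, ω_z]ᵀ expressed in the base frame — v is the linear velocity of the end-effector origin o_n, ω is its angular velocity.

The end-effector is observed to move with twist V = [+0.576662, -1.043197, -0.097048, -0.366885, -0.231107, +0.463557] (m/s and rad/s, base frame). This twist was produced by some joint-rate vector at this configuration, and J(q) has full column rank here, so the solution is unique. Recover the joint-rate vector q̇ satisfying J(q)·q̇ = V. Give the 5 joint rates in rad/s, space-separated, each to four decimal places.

o_n = [-1.0257, -0.4109, -0.3432]
J₁: ẑ×o_n = [0.4109, -1.0257, 0.0000], ω = ẑ
J2: z=[-0.2419, -0.9703, 0.0000] o=[-0.3978, 0.0992, 0.4000] → [0.7211, -0.1798, -0.4858, -0.2419, -0.9703, 0.0000]
J3: z=[0.9556, -0.2382, -0.1736] o=[-0.5591, -0.4687, 0.2917] → [0.1613, 0.6876, -0.0559, 0.9556, -0.2382, -0.1736]
J4: z=[-0.2669, -0.4488, -0.8529] o=[-0.6142, -0.8476, 0.5083] → [0.7546, 0.1237, -0.3012, -0.2669, -0.4488, -0.8529]
J5: z=[-0.2669, -0.4488, -0.8529] o=[-0.8825, -0.4427, -0.2422] → [0.0724, 0.0952, -0.0728, -0.2669, -0.4488, -0.8529]
q̇ = J⁺·V = [0.9330, 0.0160, -0.2140, 0.2540, 0.3400]

0.9330 0.0160 -0.2140 0.2540 0.3400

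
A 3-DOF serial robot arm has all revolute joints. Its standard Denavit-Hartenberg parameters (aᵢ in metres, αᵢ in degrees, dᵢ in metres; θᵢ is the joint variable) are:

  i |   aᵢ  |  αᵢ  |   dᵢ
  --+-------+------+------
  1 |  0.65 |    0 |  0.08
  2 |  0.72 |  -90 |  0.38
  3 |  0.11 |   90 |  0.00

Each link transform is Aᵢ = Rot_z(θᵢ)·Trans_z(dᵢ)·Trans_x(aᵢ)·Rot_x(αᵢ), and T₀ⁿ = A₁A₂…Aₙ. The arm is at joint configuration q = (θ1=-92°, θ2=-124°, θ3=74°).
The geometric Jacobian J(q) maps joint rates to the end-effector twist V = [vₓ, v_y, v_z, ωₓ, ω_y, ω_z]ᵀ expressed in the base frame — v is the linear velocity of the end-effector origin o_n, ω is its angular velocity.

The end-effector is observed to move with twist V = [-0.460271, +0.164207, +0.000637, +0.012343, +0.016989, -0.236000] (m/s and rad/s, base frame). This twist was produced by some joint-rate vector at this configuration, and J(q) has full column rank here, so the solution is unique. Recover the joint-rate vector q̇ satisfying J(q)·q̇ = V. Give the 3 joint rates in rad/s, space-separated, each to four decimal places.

o_n = [-0.6297, -0.2086, 0.3543]
J₁: ẑ×o_n = [0.2086, -0.6297, 0.0000], ω = ẑ
J2: z=[0.0000, 0.0000, 1.0000] o=[-0.0227, -0.6496, 0.0800] → [-0.4410, -0.6070, 0.0000, 0.0000, 0.0000, 1.0000]
J3: z=[-0.5878, -0.8090, 0.0000] o=[-0.6052, -0.2264, 0.4600] → [0.0855, -0.0622, -0.0303, -0.5878, -0.8090, 0.0000]
q̇ = J⁺·V = [-0.8660, 0.6300, -0.0210]

-0.8660 0.6300 -0.0210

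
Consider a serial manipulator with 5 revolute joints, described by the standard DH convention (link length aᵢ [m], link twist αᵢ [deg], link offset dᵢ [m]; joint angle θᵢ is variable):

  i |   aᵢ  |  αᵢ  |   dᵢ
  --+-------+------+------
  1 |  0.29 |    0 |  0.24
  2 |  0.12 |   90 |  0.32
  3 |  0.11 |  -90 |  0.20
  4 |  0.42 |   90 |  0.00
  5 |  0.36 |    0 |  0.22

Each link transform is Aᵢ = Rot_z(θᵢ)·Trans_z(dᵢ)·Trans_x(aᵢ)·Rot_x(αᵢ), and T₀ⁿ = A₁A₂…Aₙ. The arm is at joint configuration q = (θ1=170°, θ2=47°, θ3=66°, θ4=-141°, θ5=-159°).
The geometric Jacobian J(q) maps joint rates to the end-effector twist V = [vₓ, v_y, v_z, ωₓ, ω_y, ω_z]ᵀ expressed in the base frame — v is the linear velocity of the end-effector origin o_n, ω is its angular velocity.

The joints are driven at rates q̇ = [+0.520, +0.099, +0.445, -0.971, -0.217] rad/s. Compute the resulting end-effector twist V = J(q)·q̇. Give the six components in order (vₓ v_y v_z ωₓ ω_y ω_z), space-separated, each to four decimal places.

0.0972 -0.4800 0.1899 -1.1221 -0.0772 0.3488

o_n = [-0.4944, -0.0045, 0.4220]
J₁: ẑ×o_n = [0.0045, -0.4944, 0.0000], ω = ẑ
J2: z=[0.0000, 0.0000, 1.0000] o=[-0.2856, 0.0504, 0.2400] → [0.0549, -0.2088, 0.0000, 0.0000, 0.0000, 1.0000]
J3: z=[-0.6018, 0.7986, 0.0000] o=[-0.3814, -0.0219, 0.5600] → [-0.1102, -0.0831, 0.0798, -0.6018, 0.7986, 0.0000]
J4: z=[0.7296, 0.5498, 0.4067] o=[-0.5375, 0.1109, 0.6605] → [-0.0842, 0.1916, -0.1079, 0.7296, 0.5498, 0.4067]
J5: z=[0.6721, -0.4666, -0.5749] o=[-0.5906, 0.4019, 0.3623] → [-0.2615, -0.0954, -0.2283, 0.6721, -0.4666, -0.5749]
V = J·q̇ = [0.0972, -0.4800, 0.1899, -1.1221, -0.0772, 0.3488]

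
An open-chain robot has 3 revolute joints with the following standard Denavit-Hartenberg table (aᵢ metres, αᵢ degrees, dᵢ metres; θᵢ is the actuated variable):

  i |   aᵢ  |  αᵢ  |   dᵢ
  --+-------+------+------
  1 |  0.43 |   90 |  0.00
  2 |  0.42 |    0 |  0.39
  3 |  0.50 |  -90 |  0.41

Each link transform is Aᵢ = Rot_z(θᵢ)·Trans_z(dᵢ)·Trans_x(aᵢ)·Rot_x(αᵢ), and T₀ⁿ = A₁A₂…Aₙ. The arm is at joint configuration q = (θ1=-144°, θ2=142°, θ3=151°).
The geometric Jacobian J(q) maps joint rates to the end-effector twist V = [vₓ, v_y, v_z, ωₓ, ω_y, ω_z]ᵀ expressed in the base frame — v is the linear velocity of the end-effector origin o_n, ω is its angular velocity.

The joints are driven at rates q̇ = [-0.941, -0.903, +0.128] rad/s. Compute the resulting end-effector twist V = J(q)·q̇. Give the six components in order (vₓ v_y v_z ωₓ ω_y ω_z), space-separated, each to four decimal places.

o_n = [-0.7084, 0.4742, -0.2017]
J₁: ẑ×o_n = [-0.4742, -0.7084, 0.0000], ω = ẑ
J2: z=[-0.5878, 0.8090, 0.0000] o=[-0.3479, -0.2527, 0.0000] → [-0.1632, -0.1185, -0.1356, -0.5878, 0.8090, 0.0000]
J3: z=[-0.5878, 0.8090, 0.0000] o=[-0.3094, 0.2573, 0.2586] → [-0.3724, -0.2705, 0.1954, -0.5878, 0.8090, 0.0000]
V = J·q̇ = [0.5459, 0.7390, 0.1475, 0.4555, -0.6270, -0.9410]

0.5459 0.7390 0.1475 0.4555 -0.6270 -0.9410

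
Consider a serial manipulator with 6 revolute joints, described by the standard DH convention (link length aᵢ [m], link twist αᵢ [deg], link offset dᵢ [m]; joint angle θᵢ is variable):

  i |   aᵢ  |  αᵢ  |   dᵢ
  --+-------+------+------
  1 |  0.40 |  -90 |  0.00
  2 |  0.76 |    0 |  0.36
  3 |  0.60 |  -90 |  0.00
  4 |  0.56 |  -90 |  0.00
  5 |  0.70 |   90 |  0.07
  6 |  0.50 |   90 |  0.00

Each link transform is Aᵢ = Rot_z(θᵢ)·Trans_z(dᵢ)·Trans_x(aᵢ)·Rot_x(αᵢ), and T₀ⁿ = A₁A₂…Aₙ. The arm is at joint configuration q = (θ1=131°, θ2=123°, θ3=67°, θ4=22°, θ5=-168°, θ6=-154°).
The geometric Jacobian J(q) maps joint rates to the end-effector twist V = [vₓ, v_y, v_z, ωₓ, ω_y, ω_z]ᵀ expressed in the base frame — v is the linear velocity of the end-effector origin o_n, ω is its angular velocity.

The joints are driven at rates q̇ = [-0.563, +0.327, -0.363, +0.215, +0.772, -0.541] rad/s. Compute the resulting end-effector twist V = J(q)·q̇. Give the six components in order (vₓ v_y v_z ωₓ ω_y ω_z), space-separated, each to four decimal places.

-0.1078 -0.1344 0.2743 0.3949 0.7558 0.1378

o_n = [0.3285, -0.9577, -0.4215]
J₁: ẑ×o_n = [0.9577, 0.3285, -0.0000], ω = ẑ
J2: z=[-0.7547, -0.6561, 0.0000] o=[-0.2624, 0.3019, 0.0000] → [0.2765, -0.3181, 1.3383, -0.7547, -0.6561, 0.0000]
J3: z=[-0.7547, -0.6561, 0.0000] o=[-0.2626, -0.2467, -0.6374] → [-0.1416, 0.1629, 0.9244, -0.7547, -0.6561, 0.0000]
J4: z=[-0.1139, 0.1311, 0.9848] o=[0.1251, -0.6926, -0.5332] → [0.2757, 0.2131, 0.0035, -0.1139, 0.1311, 0.9848]
J5: z=[0.4577, 0.8867, -0.0650] o=[0.6189, -0.9409, -0.4430] → [0.0180, 0.0090, 0.2498, 0.4577, 0.8867, -0.0650]
J6: z=[-0.0719, -0.0360, -0.9968] o=[0.0306, -0.5562, -0.4145] → [-0.3999, -0.2975, 0.0396, -0.0719, -0.0360, -0.9968]
V = J·q̇ = [-0.1078, -0.1344, 0.2743, 0.3949, 0.7558, 0.1378]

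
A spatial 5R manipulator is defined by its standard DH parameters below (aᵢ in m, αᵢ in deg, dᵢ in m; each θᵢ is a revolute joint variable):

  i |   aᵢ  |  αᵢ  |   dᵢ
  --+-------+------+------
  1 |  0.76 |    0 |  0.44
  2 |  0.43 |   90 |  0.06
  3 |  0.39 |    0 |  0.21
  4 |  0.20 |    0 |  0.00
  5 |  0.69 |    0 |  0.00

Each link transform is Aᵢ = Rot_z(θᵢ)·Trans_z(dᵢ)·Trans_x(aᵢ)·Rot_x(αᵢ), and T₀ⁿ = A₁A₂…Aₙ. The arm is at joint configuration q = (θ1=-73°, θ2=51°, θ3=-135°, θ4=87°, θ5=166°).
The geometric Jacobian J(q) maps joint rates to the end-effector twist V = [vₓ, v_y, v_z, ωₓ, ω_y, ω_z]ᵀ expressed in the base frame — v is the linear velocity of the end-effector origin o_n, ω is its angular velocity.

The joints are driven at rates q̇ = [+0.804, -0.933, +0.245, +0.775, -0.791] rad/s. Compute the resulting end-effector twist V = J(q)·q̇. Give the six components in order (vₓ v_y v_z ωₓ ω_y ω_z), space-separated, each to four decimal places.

o_n = [0.1103, -0.9081, 0.6848]
J₁: ẑ×o_n = [0.9081, 0.1103, -0.0000], ω = ẑ
J2: z=[0.0000, 0.0000, 1.0000] o=[0.2222, -0.7268, 0.4400] → [0.1813, -0.1119, 0.0000, 0.0000, 0.0000, 1.0000]
J3: z=[-0.3746, -0.9272, 0.0000] o=[0.6209, -0.8879, 0.5000] → [-0.1714, 0.0692, -0.4659, -0.3746, -0.9272, 0.0000]
J4: z=[-0.3746, -0.9272, 0.0000] o=[0.2865, -0.9793, 0.2242] → [-0.4271, 0.1725, -0.1901, -0.3746, -0.9272, 0.0000]
J5: z=[-0.3746, -0.9272, 0.0000] o=[0.4106, -1.0294, 0.0756] → [-0.5649, 0.2282, -0.3239, -0.3746, -0.9272, 0.0000]
V = J·q̇ = [0.6348, 0.1633, -0.0052, -0.0858, -0.2123, -0.1290]

0.6348 0.1633 -0.0052 -0.0858 -0.2123 -0.1290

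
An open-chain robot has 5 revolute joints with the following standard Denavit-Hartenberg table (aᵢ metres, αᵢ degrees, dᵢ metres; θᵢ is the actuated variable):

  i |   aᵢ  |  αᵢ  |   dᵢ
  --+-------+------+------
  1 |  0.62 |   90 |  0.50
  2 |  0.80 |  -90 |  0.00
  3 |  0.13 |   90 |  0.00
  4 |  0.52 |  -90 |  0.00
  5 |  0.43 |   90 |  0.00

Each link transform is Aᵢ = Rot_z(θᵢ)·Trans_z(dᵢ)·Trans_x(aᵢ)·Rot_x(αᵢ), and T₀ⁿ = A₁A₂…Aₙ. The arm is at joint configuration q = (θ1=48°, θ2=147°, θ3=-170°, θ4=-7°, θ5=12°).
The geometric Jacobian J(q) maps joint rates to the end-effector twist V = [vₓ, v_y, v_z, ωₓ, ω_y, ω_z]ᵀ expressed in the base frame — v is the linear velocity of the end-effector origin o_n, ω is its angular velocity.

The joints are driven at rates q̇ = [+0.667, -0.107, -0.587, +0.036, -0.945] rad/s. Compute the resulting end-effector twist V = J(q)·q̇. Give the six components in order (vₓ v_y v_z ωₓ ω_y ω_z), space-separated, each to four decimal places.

-0.8761 1.3685 -0.2190 0.3749 0.6591 2.0043

o_n = [0.7895, 0.4692, 0.4698]
J₁: ẑ×o_n = [-0.4692, 0.7895, 0.0000], ω = ẑ
J2: z=[0.7431, -0.6691, 0.0000] o=[0.4149, 0.4607, 0.5000] → [0.0202, 0.0224, 0.2569, 0.7431, -0.6691, 0.0000]
J3: z=[-0.3644, -0.4047, -0.8387] o=[-0.0341, -0.0379, 0.9357] → [0.6138, -0.8605, 0.1485, -0.3644, -0.4047, -0.8387]
J4: z=[-0.6344, 0.7672, -0.0946] o=[0.0545, 0.0268, 0.8660] → [-0.2621, -0.3208, -0.8445, -0.6344, 0.7672, -0.0946]
J5: z=[-0.2786, -0.3411, -0.8978] o=[0.4295, 0.3093, 0.6423] → [0.2024, -0.3712, 0.0782, -0.2786, -0.3411, -0.8978]
V = J·q̇ = [-0.8761, 1.3685, -0.2190, 0.3749, 0.6591, 2.0043]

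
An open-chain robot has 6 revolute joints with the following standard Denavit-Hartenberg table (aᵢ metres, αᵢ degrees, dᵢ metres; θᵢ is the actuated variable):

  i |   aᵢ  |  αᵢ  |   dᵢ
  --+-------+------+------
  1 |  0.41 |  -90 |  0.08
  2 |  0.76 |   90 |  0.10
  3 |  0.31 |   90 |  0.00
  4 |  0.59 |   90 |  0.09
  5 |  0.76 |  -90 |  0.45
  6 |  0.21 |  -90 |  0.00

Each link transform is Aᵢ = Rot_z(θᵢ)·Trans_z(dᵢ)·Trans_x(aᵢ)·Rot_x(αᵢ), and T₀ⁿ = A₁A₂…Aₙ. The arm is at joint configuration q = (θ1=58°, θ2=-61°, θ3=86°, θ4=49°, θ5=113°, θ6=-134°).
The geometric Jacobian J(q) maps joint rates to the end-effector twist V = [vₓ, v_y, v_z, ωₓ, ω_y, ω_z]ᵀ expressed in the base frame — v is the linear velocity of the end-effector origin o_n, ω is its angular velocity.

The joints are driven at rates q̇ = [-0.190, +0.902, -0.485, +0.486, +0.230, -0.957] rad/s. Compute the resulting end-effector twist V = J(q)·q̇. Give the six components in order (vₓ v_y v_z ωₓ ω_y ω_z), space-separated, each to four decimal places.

1.1552 0.5961 -0.3415 -1.1294 1.1962 0.6202

o_n = [-0.2277, 1.6078, 1.3140]
J₁: ẑ×o_n = [-1.6078, -0.2277, 0.0000], ω = ẑ
J2: z=[-0.8480, 0.5299, 0.0000] o=[0.2173, 0.3477, 0.0800] → [0.6539, 1.0465, -0.8328, -0.8480, 0.5299, 0.0000]
J3: z=[-0.4635, -0.7417, 0.4848] o=[0.3277, 0.7132, 0.7447] → [-0.8560, -0.0055, -0.8266, -0.4635, -0.7417, 0.4848]
J4: z=[0.3154, 0.3732, 0.8725] o=[0.0710, 0.8859, 0.7636] → [-0.4245, -0.4343, 0.3392, 0.3154, 0.3732, 0.8725]
J5: z=[-0.3209, 0.9072, -0.2720] o=[-0.4275, 0.8050, 1.0816] → [0.4291, 0.0202, -0.4388, -0.3209, 0.9072, -0.2720]
J6: z=[0.6988, 0.0329, -0.7146] o=[-0.0860, 1.5319, 1.4491] → [0.0498, 0.1957, 0.0577, 0.6988, 0.0329, -0.7146]
V = J·q̇ = [1.1552, 0.5961, -0.3415, -1.1294, 1.1962, 0.6202]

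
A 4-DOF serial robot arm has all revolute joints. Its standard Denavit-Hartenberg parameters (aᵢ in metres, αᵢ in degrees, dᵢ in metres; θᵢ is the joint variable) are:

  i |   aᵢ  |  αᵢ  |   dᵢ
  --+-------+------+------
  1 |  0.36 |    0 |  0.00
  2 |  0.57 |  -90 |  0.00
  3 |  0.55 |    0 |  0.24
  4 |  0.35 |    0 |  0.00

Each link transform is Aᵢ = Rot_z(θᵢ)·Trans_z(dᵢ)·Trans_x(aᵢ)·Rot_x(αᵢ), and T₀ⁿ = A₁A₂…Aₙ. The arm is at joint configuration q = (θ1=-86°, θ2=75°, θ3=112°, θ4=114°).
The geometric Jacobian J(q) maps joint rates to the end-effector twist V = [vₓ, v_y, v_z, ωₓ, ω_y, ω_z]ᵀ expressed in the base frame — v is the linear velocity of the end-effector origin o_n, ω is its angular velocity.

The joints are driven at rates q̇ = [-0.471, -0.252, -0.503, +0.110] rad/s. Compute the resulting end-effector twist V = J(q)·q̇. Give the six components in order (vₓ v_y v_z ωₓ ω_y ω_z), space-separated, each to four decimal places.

0.1392 -0.1608 -0.1992 -0.0750 -0.3858 -0.7230

o_n = [0.1895, -0.1466, -0.2582]
J₁: ẑ×o_n = [0.1466, 0.1895, -0.0000], ω = ẑ
J2: z=[0.0000, 0.0000, 1.0000] o=[0.0251, -0.3591, 0.0000] → [-0.2125, 0.1644, 0.0000, 0.0000, 0.0000, 1.0000]
J3: z=[0.1908, 0.9816, 0.0000] o=[0.5846, -0.4679, 0.0000] → [-0.2534, 0.0493, 0.4492, 0.1908, 0.9816, 0.0000]
J4: z=[0.1908, 0.9816, 0.0000] o=[0.4282, -0.1930, -0.5100] → [0.2471, -0.0480, 0.2431, 0.1908, 0.9816, 0.0000]
V = J·q̇ = [0.1392, -0.1608, -0.1992, -0.0750, -0.3858, -0.7230]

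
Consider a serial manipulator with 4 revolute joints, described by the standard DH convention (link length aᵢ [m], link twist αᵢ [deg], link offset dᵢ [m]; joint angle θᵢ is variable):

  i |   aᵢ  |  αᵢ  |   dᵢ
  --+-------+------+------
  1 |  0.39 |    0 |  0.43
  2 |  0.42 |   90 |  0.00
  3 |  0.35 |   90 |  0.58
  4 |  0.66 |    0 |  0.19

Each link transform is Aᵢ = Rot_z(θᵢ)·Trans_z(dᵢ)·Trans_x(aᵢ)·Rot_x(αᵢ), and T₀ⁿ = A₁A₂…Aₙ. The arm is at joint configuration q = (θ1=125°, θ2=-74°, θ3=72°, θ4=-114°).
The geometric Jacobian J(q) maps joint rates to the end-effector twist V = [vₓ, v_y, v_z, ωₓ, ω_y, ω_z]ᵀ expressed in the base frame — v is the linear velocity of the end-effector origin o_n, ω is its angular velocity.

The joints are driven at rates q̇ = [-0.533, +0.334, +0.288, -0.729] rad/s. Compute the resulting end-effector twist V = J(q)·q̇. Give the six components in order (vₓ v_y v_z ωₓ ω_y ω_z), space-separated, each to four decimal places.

o_n = [0.1524, 0.8203, 0.4488]
J₁: ẑ×o_n = [-0.8203, 0.1524, 0.0000], ω = ẑ
J2: z=[0.0000, 0.0000, 1.0000] o=[-0.2237, 0.3195, 0.4300] → [-0.5009, 0.3761, 0.0000, 0.0000, 0.0000, 1.0000]
J3: z=[0.7771, -0.6293, 0.0000] o=[0.0406, 0.6459, 0.4300] → [-0.0119, -0.0146, 0.2059, 0.7771, -0.6293, 0.0000]
J4: z=[0.5985, 0.7391, -0.3090] o=[0.5594, 0.3649, 0.7629] → [-0.0914, 0.3137, 0.5734, 0.5985, 0.7391, -0.3090]
V = J·q̇ = [0.3331, -0.1885, -0.3587, -0.2125, -0.7201, 0.0263]

0.3331 -0.1885 -0.3587 -0.2125 -0.7201 0.0263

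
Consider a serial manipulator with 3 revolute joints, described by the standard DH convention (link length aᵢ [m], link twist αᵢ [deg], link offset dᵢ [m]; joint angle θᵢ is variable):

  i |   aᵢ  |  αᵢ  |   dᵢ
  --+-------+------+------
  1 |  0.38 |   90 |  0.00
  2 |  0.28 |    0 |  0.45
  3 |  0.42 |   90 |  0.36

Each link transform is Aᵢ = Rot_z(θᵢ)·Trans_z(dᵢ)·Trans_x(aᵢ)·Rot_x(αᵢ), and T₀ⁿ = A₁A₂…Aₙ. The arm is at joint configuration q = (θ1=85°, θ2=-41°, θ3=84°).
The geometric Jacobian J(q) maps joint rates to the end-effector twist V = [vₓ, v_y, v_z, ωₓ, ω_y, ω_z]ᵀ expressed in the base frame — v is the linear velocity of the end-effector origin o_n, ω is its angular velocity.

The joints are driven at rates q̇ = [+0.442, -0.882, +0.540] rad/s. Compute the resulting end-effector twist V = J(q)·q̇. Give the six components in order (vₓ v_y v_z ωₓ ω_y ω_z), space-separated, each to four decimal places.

o_n = [0.8852, 0.8245, 0.1027]
J₁: ẑ×o_n = [-0.8245, 0.8852, 0.0000], ω = ẑ
J2: z=[0.9962, -0.0872, 0.0000] o=[0.0331, 0.3786, 0.0000] → [-0.0090, -0.1024, 0.5185, 0.9962, -0.0872, 0.0000]
J3: z=[0.9962, -0.0872, 0.0000] o=[0.4998, 0.5498, -0.1837] → [-0.0250, -0.2853, 0.3072, 0.9962, -0.0872, 0.0000]
V = J·q̇ = [-0.3700, 0.3275, -0.2914, -0.3407, 0.0298, 0.4420]

-0.3700 0.3275 -0.2914 -0.3407 0.0298 0.4420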